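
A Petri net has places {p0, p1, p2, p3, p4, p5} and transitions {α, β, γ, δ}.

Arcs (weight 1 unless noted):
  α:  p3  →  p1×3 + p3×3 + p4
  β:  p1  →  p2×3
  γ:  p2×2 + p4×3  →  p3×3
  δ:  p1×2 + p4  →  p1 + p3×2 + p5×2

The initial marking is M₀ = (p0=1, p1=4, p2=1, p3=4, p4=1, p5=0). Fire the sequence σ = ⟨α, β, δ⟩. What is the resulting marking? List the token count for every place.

step 1: fire α:  (p0=1, p1=4, p2=1, p3=4, p4=1, p5=0) → (p0=1, p1=7, p2=1, p3=6, p4=2, p5=0)
step 2: fire β:  (p0=1, p1=7, p2=1, p3=6, p4=2, p5=0) → (p0=1, p1=6, p2=4, p3=6, p4=2, p5=0)
step 3: fire δ:  (p0=1, p1=6, p2=4, p3=6, p4=2, p5=0) → (p0=1, p1=5, p2=4, p3=8, p4=1, p5=2)

(p0=1, p1=5, p2=4, p3=8, p4=1, p5=2)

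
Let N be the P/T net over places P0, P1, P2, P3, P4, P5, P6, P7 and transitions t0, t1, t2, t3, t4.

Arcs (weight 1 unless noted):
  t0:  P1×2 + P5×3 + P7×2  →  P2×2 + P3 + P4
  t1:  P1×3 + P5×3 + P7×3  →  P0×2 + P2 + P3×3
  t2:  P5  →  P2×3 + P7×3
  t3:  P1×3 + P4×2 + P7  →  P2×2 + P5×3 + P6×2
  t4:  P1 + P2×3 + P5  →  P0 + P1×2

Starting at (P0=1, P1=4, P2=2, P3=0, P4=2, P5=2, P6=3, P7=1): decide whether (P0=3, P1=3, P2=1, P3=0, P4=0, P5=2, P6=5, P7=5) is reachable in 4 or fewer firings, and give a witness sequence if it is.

depth 0: 1 marking
depth 1: 3 markings reached so far
depth 2: 7 markings reached so far
depth 3: 9 markings reached so far
depth 4: 13 markings reached so far
target is not among the 13 markings reachable within 4 steps

NO — not reachable within 4 firings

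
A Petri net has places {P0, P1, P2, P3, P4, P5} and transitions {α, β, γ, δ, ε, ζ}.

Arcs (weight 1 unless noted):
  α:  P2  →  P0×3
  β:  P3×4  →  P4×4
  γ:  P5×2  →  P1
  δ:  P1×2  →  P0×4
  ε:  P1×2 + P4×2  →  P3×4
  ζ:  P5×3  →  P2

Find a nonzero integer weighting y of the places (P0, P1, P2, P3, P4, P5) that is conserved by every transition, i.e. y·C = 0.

y = (P0:1, P1:2, P2:3, P3:2, P4:2, P5:1)

Incidence matrix C (rows=places, cols=transitions):
        α    β    γ    δ    ε    ζ
   P0   3    0    0    4    0    0
   P1   0    0    1   -2   -2    0
   P2  -1    0    0    0    0    1
   P3   0   -4    0    0    4    0
   P4   0    4    0    0   -2    0
   P5   0    0   -2    0    0   -3

Candidate y = [1, 2, 3, 2, 2, 1]; check y·C column-wise:
  col α: 1·3 + 2·0 + 3·-1 + 2·0 + 2·0 + 1·0 = 0
  col β: 1·0 + 2·0 + 3·0 + 2·-4 + 2·4 + 1·0 = 0
  col γ: 1·0 + 2·1 + 3·0 + 2·0 + 2·0 + 1·-2 = 0
  col δ: 1·4 + 2·-2 + 3·0 + 2·0 + 2·0 + 1·0 = 0
  col ε: 1·0 + 2·-2 + 3·0 + 2·4 + 2·-2 + 1·0 = 0
  col ζ: 1·0 + 2·0 + 3·1 + 2·0 + 2·0 + 1·-3 = 0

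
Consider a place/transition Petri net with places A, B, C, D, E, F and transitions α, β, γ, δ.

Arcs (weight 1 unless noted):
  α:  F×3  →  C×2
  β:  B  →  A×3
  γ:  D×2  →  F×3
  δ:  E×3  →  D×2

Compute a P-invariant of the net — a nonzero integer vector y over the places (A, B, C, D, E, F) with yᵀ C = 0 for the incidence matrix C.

y = (A:1, B:3, C:0, D:0, E:0, F:0)

Incidence matrix C (rows=places, cols=transitions):
        α    β    γ    δ
    A   0    3    0    0
    B   0   -1    0    0
    C   2    0    0    0
    D   0    0   -2    2
    E   0    0    0   -3
    F  -3    0    3    0

Candidate y = [1, 3, 0, 0, 0, 0]; check y·C column-wise:
  col α: 1·0 + 3·0 + 0·2 + 0·-3 = 0
  col β: 1·3 + 3·-1 = 0
  col γ: 1·0 + 3·0 + 0·-2 + 0·3 = 0
  col δ: 1·0 + 3·0 + 0·2 + 0·-3 = 0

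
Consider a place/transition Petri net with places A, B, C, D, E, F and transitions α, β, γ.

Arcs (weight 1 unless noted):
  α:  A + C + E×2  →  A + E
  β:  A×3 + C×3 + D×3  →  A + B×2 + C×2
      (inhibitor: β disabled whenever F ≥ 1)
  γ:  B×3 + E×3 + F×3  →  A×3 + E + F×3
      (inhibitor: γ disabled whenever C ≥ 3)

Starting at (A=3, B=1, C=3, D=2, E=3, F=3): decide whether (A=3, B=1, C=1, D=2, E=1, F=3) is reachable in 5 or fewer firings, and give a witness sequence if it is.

step 1: fire α:  (A=3, B=1, C=3, D=2, E=3, F=3) → (A=3, B=1, C=2, D=2, E=2, F=3)
step 2: fire α:  (A=3, B=1, C=2, D=2, E=2, F=3) → (A=3, B=1, C=1, D=2, E=1, F=3)

YES — reachable via ⟨α, α⟩ (2 firings)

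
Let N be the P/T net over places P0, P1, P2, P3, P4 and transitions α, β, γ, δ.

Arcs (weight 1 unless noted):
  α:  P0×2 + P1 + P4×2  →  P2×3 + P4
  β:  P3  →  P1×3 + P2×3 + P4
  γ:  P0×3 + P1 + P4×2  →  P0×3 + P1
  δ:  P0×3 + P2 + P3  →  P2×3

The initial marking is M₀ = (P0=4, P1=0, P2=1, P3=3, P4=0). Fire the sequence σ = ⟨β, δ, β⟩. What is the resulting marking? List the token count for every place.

(P0=1, P1=6, P2=9, P3=0, P4=2)

step 1: fire β:  (P0=4, P1=0, P2=1, P3=3, P4=0) → (P0=4, P1=3, P2=4, P3=2, P4=1)
step 2: fire δ:  (P0=4, P1=3, P2=4, P3=2, P4=1) → (P0=1, P1=3, P2=6, P3=1, P4=1)
step 3: fire β:  (P0=1, P1=3, P2=6, P3=1, P4=1) → (P0=1, P1=6, P2=9, P3=0, P4=2)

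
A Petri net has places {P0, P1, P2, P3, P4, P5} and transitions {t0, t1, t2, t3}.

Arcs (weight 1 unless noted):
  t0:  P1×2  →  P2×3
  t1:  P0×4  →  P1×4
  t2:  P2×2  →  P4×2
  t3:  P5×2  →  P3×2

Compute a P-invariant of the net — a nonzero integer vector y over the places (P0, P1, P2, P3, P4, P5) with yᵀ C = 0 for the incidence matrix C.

Incidence matrix C (rows=places, cols=transitions):
       t0   t1   t2   t3
   P0   0   -4    0    0
   P1  -2    4    0    0
   P2   3    0   -2    0
   P3   0    0    0    2
   P4   0    0    2    0
   P5   0    0    0   -2

Candidate y = [3, 3, 2, 0, 2, 0]; check y·C column-wise:
  col t0: 3·0 + 3·-2 + 2·3 + 2·0 = 0
  col t1: 3·-4 + 3·4 + 2·0 + 2·0 = 0
  col t2: 3·0 + 3·0 + 2·-2 + 2·2 = 0
  col t3: 3·0 + 3·0 + 2·0 + 0·2 + 2·0 + 0·-2 = 0

y = (P0:3, P1:3, P2:2, P3:0, P4:2, P5:0)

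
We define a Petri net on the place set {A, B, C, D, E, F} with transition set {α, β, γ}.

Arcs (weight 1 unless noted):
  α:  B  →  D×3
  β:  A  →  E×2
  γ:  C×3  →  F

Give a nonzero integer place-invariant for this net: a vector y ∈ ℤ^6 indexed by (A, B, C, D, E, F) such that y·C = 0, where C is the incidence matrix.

y = (A:0, B:3, C:0, D:1, E:0, F:0)

Incidence matrix C (rows=places, cols=transitions):
        α    β    γ
    A   0   -1    0
    B  -1    0    0
    C   0    0   -3
    D   3    0    0
    E   0    2    0
    F   0    0    1

Candidate y = [0, 3, 0, 1, 0, 0]; check y·C column-wise:
  col α: 3·-1 + 1·3 = 0
  col β: 0·-1 + 3·0 + 1·0 + 0·2 = 0
  col γ: 3·0 + 0·-3 + 1·0 + 0·1 = 0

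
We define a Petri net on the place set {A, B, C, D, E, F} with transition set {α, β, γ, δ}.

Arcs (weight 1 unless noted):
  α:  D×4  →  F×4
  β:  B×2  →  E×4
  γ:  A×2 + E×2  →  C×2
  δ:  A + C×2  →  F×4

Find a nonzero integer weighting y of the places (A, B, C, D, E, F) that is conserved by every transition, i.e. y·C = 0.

Incidence matrix C (rows=places, cols=transitions):
        α    β    γ    δ
    A   0    0   -2   -1
    B   0   -2    0    0
    C   0    0    2   -2
    D  -4    0    0    0
    E   0    4   -2    0
    F   4    0    0    4

Candidate y = [2, -6, -1, 0, -3, 0]; check y·C column-wise:
  col α: 2·0 + -6·0 + -1·0 + 0·-4 + -3·0 + 0·4 = 0
  col β: 2·0 + -6·-2 + -1·0 + -3·4 = 0
  col γ: 2·-2 + -6·0 + -1·2 + -3·-2 = 0
  col δ: 2·-1 + -6·0 + -1·-2 + -3·0 + 0·4 = 0

y = (A:2, B:-6, C:-1, D:0, E:-3, F:0)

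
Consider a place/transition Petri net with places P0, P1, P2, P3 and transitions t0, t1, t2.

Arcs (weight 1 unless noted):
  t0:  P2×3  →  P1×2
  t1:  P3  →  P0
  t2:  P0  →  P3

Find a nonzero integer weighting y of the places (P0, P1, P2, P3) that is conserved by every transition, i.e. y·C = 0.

y = (P0:0, P1:3, P2:2, P3:0)

Incidence matrix C (rows=places, cols=transitions):
       t0   t1   t2
   P0   0    1   -1
   P1   2    0    0
   P2  -3    0    0
   P3   0   -1    1

Candidate y = [0, 3, 2, 0]; check y·C column-wise:
  col t0: 3·2 + 2·-3 = 0
  col t1: 0·1 + 3·0 + 2·0 + 0·-1 = 0
  col t2: 0·-1 + 3·0 + 2·0 + 0·1 = 0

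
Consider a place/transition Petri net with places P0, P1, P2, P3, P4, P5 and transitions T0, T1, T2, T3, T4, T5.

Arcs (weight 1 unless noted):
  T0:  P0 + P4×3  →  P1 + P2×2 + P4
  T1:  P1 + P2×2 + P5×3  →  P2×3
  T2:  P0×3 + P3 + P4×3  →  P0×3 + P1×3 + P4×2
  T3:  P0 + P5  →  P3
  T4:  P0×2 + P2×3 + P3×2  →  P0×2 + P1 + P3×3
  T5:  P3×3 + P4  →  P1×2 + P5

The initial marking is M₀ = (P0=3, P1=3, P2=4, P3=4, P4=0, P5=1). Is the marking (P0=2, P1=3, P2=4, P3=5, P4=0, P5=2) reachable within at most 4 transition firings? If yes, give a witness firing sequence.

NO — not reachable within 4 firings

depth 0: 1 marking
depth 1: 3 markings reached so far
depth 2: 4 markings reached so far
depth 3: 4 markings reached so far
(frontier empty at depth 3; search complete)
target is not among the 4 markings reachable within 4 steps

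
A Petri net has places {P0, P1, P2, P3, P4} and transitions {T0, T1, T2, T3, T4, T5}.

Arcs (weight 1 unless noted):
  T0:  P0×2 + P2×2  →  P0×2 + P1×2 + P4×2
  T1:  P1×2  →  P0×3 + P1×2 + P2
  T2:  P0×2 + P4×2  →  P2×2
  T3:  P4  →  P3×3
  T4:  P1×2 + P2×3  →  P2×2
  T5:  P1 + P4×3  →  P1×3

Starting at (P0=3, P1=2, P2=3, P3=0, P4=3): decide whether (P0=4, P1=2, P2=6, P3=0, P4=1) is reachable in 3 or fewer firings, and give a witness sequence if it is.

step 1: fire T1:  (P0=3, P1=2, P2=3, P3=0, P4=3) → (P0=6, P1=2, P2=4, P3=0, P4=3)
step 2: fire T2:  (P0=6, P1=2, P2=4, P3=0, P4=3) → (P0=4, P1=2, P2=6, P3=0, P4=1)

YES — reachable via ⟨T1, T2⟩ (2 firings)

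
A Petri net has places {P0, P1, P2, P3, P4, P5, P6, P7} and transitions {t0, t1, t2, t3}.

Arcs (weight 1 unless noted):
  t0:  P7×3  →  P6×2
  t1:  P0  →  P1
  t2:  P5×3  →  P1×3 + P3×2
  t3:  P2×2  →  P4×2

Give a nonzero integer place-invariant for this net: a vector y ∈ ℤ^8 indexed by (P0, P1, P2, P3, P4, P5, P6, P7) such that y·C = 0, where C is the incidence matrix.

Incidence matrix C (rows=places, cols=transitions):
       t0   t1   t2   t3
   P0   0   -1    0    0
   P1   0    1    3    0
   P2   0    0    0   -2
   P3   0    0    2    0
   P4   0    0    0    2
   P5   0    0   -3    0
   P6   2    0    0    0
   P7  -3    0    0    0

Candidate y = [2, 2, 0, -3, 0, 0, 0, 0]; check y·C column-wise:
  col t0: 2·0 + 2·0 + -3·0 + 0·2 + 0·-3 = 0
  col t1: 2·-1 + 2·1 + -3·0 = 0
  col t2: 2·0 + 2·3 + -3·2 + 0·-3 = 0
  col t3: 2·0 + 2·0 + 0·-2 + -3·0 + 0·2 = 0

y = (P0:2, P1:2, P2:0, P3:-3, P4:0, P5:0, P6:0, P7:0)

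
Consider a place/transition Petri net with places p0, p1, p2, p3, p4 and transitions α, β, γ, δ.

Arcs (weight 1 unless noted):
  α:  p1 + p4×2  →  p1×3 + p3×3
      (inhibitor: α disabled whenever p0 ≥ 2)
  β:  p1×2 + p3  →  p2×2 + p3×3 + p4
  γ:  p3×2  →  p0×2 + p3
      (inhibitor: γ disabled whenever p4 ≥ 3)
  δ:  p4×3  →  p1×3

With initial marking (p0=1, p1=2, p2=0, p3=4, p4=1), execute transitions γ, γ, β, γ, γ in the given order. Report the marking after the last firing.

(p0=9, p1=0, p2=2, p3=2, p4=2)

step 1: fire γ:  (p0=1, p1=2, p2=0, p3=4, p4=1) → (p0=3, p1=2, p2=0, p3=3, p4=1)
step 2: fire γ:  (p0=3, p1=2, p2=0, p3=3, p4=1) → (p0=5, p1=2, p2=0, p3=2, p4=1)
step 3: fire β:  (p0=5, p1=2, p2=0, p3=2, p4=1) → (p0=5, p1=0, p2=2, p3=4, p4=2)
step 4: fire γ:  (p0=5, p1=0, p2=2, p3=4, p4=2) → (p0=7, p1=0, p2=2, p3=3, p4=2)
step 5: fire γ:  (p0=7, p1=0, p2=2, p3=3, p4=2) → (p0=9, p1=0, p2=2, p3=2, p4=2)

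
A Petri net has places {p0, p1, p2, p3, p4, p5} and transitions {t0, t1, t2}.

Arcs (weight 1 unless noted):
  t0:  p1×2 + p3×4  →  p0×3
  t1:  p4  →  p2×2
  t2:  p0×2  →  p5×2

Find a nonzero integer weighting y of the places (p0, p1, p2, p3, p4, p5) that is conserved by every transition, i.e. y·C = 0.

y = (p0:0, p1:2, p2:0, p3:-1, p4:0, p5:0)

Incidence matrix C (rows=places, cols=transitions):
       t0   t1   t2
   p0   3    0   -2
   p1  -2    0    0
   p2   0    2    0
   p3  -4    0    0
   p4   0   -1    0
   p5   0    0    2

Candidate y = [0, 2, 0, -1, 0, 0]; check y·C column-wise:
  col t0: 0·3 + 2·-2 + -1·-4 = 0
  col t1: 2·0 + 0·2 + -1·0 + 0·-1 = 0
  col t2: 0·-2 + 2·0 + -1·0 + 0·2 = 0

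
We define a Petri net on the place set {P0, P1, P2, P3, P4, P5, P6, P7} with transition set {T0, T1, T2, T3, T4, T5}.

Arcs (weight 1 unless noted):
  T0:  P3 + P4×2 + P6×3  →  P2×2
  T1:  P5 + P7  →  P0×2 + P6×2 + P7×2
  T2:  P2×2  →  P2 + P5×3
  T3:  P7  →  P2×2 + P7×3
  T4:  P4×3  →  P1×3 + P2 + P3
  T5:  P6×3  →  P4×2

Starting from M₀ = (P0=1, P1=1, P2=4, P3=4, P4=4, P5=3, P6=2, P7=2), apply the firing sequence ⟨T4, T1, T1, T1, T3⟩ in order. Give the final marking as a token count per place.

step 1: fire T4:  (P0=1, P1=1, P2=4, P3=4, P4=4, P5=3, P6=2, P7=2) → (P0=1, P1=4, P2=5, P3=5, P4=1, P5=3, P6=2, P7=2)
step 2: fire T1:  (P0=1, P1=4, P2=5, P3=5, P4=1, P5=3, P6=2, P7=2) → (P0=3, P1=4, P2=5, P3=5, P4=1, P5=2, P6=4, P7=3)
step 3: fire T1:  (P0=3, P1=4, P2=5, P3=5, P4=1, P5=2, P6=4, P7=3) → (P0=5, P1=4, P2=5, P3=5, P4=1, P5=1, P6=6, P7=4)
step 4: fire T1:  (P0=5, P1=4, P2=5, P3=5, P4=1, P5=1, P6=6, P7=4) → (P0=7, P1=4, P2=5, P3=5, P4=1, P5=0, P6=8, P7=5)
step 5: fire T3:  (P0=7, P1=4, P2=5, P3=5, P4=1, P5=0, P6=8, P7=5) → (P0=7, P1=4, P2=7, P3=5, P4=1, P5=0, P6=8, P7=7)

(P0=7, P1=4, P2=7, P3=5, P4=1, P5=0, P6=8, P7=7)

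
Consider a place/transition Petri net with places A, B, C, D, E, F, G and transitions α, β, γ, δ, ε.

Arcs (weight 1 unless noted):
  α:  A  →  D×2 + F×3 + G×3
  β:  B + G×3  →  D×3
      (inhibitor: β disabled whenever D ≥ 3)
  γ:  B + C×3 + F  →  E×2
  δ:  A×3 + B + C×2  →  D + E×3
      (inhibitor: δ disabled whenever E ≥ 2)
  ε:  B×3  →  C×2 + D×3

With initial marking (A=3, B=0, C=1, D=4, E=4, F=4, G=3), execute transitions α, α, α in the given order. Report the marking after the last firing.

(A=0, B=0, C=1, D=10, E=4, F=13, G=12)

step 1: fire α:  (A=3, B=0, C=1, D=4, E=4, F=4, G=3) → (A=2, B=0, C=1, D=6, E=4, F=7, G=6)
step 2: fire α:  (A=2, B=0, C=1, D=6, E=4, F=7, G=6) → (A=1, B=0, C=1, D=8, E=4, F=10, G=9)
step 3: fire α:  (A=1, B=0, C=1, D=8, E=4, F=10, G=9) → (A=0, B=0, C=1, D=10, E=4, F=13, G=12)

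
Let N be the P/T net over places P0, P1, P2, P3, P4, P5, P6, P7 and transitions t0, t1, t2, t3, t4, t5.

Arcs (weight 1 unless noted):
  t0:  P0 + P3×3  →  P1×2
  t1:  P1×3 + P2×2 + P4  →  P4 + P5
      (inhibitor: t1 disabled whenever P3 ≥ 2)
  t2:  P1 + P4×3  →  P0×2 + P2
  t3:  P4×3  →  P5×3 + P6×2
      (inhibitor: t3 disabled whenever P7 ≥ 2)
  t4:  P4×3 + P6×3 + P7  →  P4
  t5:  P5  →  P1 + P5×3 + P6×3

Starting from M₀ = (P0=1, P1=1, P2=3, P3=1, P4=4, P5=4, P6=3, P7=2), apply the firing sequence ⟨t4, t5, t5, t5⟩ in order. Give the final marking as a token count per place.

(P0=1, P1=4, P2=3, P3=1, P4=2, P5=10, P6=9, P7=1)

step 1: fire t4:  (P0=1, P1=1, P2=3, P3=1, P4=4, P5=4, P6=3, P7=2) → (P0=1, P1=1, P2=3, P3=1, P4=2, P5=4, P6=0, P7=1)
step 2: fire t5:  (P0=1, P1=1, P2=3, P3=1, P4=2, P5=4, P6=0, P7=1) → (P0=1, P1=2, P2=3, P3=1, P4=2, P5=6, P6=3, P7=1)
step 3: fire t5:  (P0=1, P1=2, P2=3, P3=1, P4=2, P5=6, P6=3, P7=1) → (P0=1, P1=3, P2=3, P3=1, P4=2, P5=8, P6=6, P7=1)
step 4: fire t5:  (P0=1, P1=3, P2=3, P3=1, P4=2, P5=8, P6=6, P7=1) → (P0=1, P1=4, P2=3, P3=1, P4=2, P5=10, P6=9, P7=1)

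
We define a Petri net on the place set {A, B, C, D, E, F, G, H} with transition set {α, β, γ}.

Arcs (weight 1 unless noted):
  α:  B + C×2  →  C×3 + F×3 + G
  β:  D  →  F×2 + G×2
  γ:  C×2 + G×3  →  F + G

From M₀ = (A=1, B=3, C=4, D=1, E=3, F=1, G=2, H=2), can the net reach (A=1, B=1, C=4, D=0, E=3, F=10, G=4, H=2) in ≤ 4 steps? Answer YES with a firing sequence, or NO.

YES — reachable via ⟨α, α, β, γ⟩ (4 firings)

step 1: fire α:  (A=1, B=3, C=4, D=1, E=3, F=1, G=2, H=2) → (A=1, B=2, C=5, D=1, E=3, F=4, G=3, H=2)
step 2: fire α:  (A=1, B=2, C=5, D=1, E=3, F=4, G=3, H=2) → (A=1, B=1, C=6, D=1, E=3, F=7, G=4, H=2)
step 3: fire β:  (A=1, B=1, C=6, D=1, E=3, F=7, G=4, H=2) → (A=1, B=1, C=6, D=0, E=3, F=9, G=6, H=2)
step 4: fire γ:  (A=1, B=1, C=6, D=0, E=3, F=9, G=6, H=2) → (A=1, B=1, C=4, D=0, E=3, F=10, G=4, H=2)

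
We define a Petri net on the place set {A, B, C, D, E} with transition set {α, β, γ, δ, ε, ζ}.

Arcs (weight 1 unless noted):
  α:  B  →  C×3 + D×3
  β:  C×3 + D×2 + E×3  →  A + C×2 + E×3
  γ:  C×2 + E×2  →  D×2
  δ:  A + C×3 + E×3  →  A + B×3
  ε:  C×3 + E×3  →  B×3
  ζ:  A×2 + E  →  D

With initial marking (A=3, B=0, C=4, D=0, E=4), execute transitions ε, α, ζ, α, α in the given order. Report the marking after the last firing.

step 1: fire ε:  (A=3, B=0, C=4, D=0, E=4) → (A=3, B=3, C=1, D=0, E=1)
step 2: fire α:  (A=3, B=3, C=1, D=0, E=1) → (A=3, B=2, C=4, D=3, E=1)
step 3: fire ζ:  (A=3, B=2, C=4, D=3, E=1) → (A=1, B=2, C=4, D=4, E=0)
step 4: fire α:  (A=1, B=2, C=4, D=4, E=0) → (A=1, B=1, C=7, D=7, E=0)
step 5: fire α:  (A=1, B=1, C=7, D=7, E=0) → (A=1, B=0, C=10, D=10, E=0)

(A=1, B=0, C=10, D=10, E=0)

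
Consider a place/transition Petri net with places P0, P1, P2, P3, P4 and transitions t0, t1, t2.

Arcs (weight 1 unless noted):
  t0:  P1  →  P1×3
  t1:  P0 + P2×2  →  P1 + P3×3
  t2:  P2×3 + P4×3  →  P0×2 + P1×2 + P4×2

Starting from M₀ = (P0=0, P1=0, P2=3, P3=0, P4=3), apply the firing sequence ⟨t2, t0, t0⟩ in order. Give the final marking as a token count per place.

(P0=2, P1=6, P2=0, P3=0, P4=2)

step 1: fire t2:  (P0=0, P1=0, P2=3, P3=0, P4=3) → (P0=2, P1=2, P2=0, P3=0, P4=2)
step 2: fire t0:  (P0=2, P1=2, P2=0, P3=0, P4=2) → (P0=2, P1=4, P2=0, P3=0, P4=2)
step 3: fire t0:  (P0=2, P1=4, P2=0, P3=0, P4=2) → (P0=2, P1=6, P2=0, P3=0, P4=2)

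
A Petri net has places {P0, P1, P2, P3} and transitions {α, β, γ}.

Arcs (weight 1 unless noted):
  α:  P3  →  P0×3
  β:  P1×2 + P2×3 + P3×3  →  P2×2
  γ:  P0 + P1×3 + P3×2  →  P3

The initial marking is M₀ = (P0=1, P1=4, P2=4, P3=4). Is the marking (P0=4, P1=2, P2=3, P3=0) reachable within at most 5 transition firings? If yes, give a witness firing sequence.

YES — reachable via ⟨α, β⟩ (2 firings)

step 1: fire α:  (P0=1, P1=4, P2=4, P3=4) → (P0=4, P1=4, P2=4, P3=3)
step 2: fire β:  (P0=4, P1=4, P2=4, P3=3) → (P0=4, P1=2, P2=3, P3=0)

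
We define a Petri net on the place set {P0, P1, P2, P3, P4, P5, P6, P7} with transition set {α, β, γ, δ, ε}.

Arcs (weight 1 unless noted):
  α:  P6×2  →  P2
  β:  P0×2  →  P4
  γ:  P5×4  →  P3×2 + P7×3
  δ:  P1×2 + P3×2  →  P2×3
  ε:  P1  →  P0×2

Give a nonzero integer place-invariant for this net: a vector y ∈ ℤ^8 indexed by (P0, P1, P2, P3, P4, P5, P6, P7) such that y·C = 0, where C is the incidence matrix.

y = (P0:1, P1:2, P2:0, P3:-2, P4:2, P5:-1, P6:0, P7:0)

Incidence matrix C (rows=places, cols=transitions):
        α    β    γ    δ    ε
   P0   0   -2    0    0    2
   P1   0    0    0   -2   -1
   P2   1    0    0    3    0
   P3   0    0    2   -2    0
   P4   0    1    0    0    0
   P5   0    0   -4    0    0
   P6  -2    0    0    0    0
   P7   0    0    3    0    0

Candidate y = [1, 2, 0, -2, 2, -1, 0, 0]; check y·C column-wise:
  col α: 1·0 + 2·0 + 0·1 + -2·0 + 2·0 + -1·0 + 0·-2 = 0
  col β: 1·-2 + 2·0 + -2·0 + 2·1 + -1·0 = 0
  col γ: 1·0 + 2·0 + -2·2 + 2·0 + -1·-4 + 0·3 = 0
  col δ: 1·0 + 2·-2 + 0·3 + -2·-2 + 2·0 + -1·0 = 0
  col ε: 1·2 + 2·-1 + -2·0 + 2·0 + -1·0 = 0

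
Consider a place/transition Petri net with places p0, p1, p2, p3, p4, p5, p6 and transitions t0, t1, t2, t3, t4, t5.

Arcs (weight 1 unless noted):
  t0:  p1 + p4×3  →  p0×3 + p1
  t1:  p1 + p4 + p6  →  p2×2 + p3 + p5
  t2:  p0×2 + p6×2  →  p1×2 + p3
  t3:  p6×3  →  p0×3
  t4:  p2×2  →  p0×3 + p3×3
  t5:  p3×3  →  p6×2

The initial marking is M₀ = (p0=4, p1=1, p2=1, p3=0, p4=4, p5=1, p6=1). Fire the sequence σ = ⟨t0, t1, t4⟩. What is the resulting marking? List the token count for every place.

step 1: fire t0:  (p0=4, p1=1, p2=1, p3=0, p4=4, p5=1, p6=1) → (p0=7, p1=1, p2=1, p3=0, p4=1, p5=1, p6=1)
step 2: fire t1:  (p0=7, p1=1, p2=1, p3=0, p4=1, p5=1, p6=1) → (p0=7, p1=0, p2=3, p3=1, p4=0, p5=2, p6=0)
step 3: fire t4:  (p0=7, p1=0, p2=3, p3=1, p4=0, p5=2, p6=0) → (p0=10, p1=0, p2=1, p3=4, p4=0, p5=2, p6=0)

(p0=10, p1=0, p2=1, p3=4, p4=0, p5=2, p6=0)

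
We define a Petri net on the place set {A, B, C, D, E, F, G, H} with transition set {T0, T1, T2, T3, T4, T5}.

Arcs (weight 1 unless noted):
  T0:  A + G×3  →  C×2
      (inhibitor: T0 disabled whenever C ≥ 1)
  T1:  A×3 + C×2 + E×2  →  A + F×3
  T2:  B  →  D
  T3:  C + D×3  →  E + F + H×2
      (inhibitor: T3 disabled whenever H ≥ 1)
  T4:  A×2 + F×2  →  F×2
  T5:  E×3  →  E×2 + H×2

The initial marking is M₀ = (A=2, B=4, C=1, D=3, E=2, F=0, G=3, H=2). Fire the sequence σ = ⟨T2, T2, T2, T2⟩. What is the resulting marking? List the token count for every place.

step 1: fire T2:  (A=2, B=4, C=1, D=3, E=2, F=0, G=3, H=2) → (A=2, B=3, C=1, D=4, E=2, F=0, G=3, H=2)
step 2: fire T2:  (A=2, B=3, C=1, D=4, E=2, F=0, G=3, H=2) → (A=2, B=2, C=1, D=5, E=2, F=0, G=3, H=2)
step 3: fire T2:  (A=2, B=2, C=1, D=5, E=2, F=0, G=3, H=2) → (A=2, B=1, C=1, D=6, E=2, F=0, G=3, H=2)
step 4: fire T2:  (A=2, B=1, C=1, D=6, E=2, F=0, G=3, H=2) → (A=2, B=0, C=1, D=7, E=2, F=0, G=3, H=2)

(A=2, B=0, C=1, D=7, E=2, F=0, G=3, H=2)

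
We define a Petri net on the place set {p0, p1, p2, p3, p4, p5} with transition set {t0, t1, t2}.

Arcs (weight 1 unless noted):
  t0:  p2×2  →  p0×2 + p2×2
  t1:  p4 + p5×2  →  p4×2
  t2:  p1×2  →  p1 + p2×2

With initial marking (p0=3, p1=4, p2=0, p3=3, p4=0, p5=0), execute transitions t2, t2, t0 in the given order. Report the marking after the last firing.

(p0=5, p1=2, p2=4, p3=3, p4=0, p5=0)

step 1: fire t2:  (p0=3, p1=4, p2=0, p3=3, p4=0, p5=0) → (p0=3, p1=3, p2=2, p3=3, p4=0, p5=0)
step 2: fire t2:  (p0=3, p1=3, p2=2, p3=3, p4=0, p5=0) → (p0=3, p1=2, p2=4, p3=3, p4=0, p5=0)
step 3: fire t0:  (p0=3, p1=2, p2=4, p3=3, p4=0, p5=0) → (p0=5, p1=2, p2=4, p3=3, p4=0, p5=0)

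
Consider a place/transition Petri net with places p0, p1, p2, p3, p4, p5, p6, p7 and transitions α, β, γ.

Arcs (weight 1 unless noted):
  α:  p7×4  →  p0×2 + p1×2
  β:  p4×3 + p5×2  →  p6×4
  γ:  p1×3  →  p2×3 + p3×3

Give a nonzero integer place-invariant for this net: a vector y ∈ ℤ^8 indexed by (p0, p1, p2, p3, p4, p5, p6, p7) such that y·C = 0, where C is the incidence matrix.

y = (p0:1, p1:-1, p2:-1, p3:0, p4:0, p5:0, p6:0, p7:0)

Incidence matrix C (rows=places, cols=transitions):
        α    β    γ
   p0   2    0    0
   p1   2    0   -3
   p2   0    0    3
   p3   0    0    3
   p4   0   -3    0
   p5   0   -2    0
   p6   0    4    0
   p7  -4    0    0

Candidate y = [1, -1, -1, 0, 0, 0, 0, 0]; check y·C column-wise:
  col α: 1·2 + -1·2 + -1·0 + 0·-4 = 0
  col β: 1·0 + -1·0 + -1·0 + 0·-3 + 0·-2 + 0·4 = 0
  col γ: 1·0 + -1·-3 + -1·3 + 0·3 = 0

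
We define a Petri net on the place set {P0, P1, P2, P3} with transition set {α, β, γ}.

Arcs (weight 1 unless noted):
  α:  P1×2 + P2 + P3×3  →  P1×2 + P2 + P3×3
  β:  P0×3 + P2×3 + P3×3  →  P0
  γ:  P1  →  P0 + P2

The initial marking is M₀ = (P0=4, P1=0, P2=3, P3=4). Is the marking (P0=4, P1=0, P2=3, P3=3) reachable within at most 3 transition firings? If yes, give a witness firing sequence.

NO — not reachable within 3 firings

depth 0: 1 marking
depth 1: 2 markings reached so far
depth 2: 2 markings reached so far
(frontier empty at depth 2; search complete)
target is not among the 2 markings reachable within 3 steps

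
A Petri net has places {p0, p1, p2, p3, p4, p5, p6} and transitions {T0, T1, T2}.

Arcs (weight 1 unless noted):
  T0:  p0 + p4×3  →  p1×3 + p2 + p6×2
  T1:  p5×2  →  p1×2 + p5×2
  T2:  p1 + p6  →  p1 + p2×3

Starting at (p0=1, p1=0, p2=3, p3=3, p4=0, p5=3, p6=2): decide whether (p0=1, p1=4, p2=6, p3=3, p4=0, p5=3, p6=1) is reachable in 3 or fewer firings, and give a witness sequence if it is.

step 1: fire T1:  (p0=1, p1=0, p2=3, p3=3, p4=0, p5=3, p6=2) → (p0=1, p1=2, p2=3, p3=3, p4=0, p5=3, p6=2)
step 2: fire T1:  (p0=1, p1=2, p2=3, p3=3, p4=0, p5=3, p6=2) → (p0=1, p1=4, p2=3, p3=3, p4=0, p5=3, p6=2)
step 3: fire T2:  (p0=1, p1=4, p2=3, p3=3, p4=0, p5=3, p6=2) → (p0=1, p1=4, p2=6, p3=3, p4=0, p5=3, p6=1)

YES — reachable via ⟨T1, T1, T2⟩ (3 firings)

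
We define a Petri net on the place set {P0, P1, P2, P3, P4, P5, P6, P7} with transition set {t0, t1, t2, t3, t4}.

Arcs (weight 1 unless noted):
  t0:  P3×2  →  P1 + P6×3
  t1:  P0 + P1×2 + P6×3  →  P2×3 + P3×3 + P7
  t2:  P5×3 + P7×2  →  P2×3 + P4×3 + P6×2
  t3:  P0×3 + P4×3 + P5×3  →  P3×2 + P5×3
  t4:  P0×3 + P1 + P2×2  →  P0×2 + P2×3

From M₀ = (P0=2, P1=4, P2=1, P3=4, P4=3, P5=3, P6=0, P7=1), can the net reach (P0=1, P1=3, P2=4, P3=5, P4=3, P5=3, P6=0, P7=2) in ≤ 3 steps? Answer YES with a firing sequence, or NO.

YES — reachable via ⟨t0, t1⟩ (2 firings)

step 1: fire t0:  (P0=2, P1=4, P2=1, P3=4, P4=3, P5=3, P6=0, P7=1) → (P0=2, P1=5, P2=1, P3=2, P4=3, P5=3, P6=3, P7=1)
step 2: fire t1:  (P0=2, P1=5, P2=1, P3=2, P4=3, P5=3, P6=3, P7=1) → (P0=1, P1=3, P2=4, P3=5, P4=3, P5=3, P6=0, P7=2)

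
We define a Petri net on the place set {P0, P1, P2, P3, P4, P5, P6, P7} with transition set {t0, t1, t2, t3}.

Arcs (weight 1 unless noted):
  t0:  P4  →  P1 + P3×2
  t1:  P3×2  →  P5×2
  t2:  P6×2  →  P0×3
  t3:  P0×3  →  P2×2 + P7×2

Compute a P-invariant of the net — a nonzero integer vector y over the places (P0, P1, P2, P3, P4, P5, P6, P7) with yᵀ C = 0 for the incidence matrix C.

Incidence matrix C (rows=places, cols=transitions):
       t0   t1   t2   t3
   P0   0    0    3   -3
   P1   1    0    0    0
   P2   0    0    0    2
   P3   2   -2    0    0
   P4  -1    0    0    0
   P5   0    2    0    0
   P6   0    0   -2    0
   P7   0    0    0    2

Candidate y = [0, 1, 0, 0, 1, 0, 0, 0]; check y·C column-wise:
  col t0: 1·1 + 0·2 + 1·-1 = 0
  col t1: 1·0 + 0·-2 + 1·0 + 0·2 = 0
  col t2: 0·3 + 1·0 + 1·0 + 0·-2 = 0
  col t3: 0·-3 + 1·0 + 0·2 + 1·0 + 0·2 = 0

y = (P0:0, P1:1, P2:0, P3:0, P4:1, P5:0, P6:0, P7:0)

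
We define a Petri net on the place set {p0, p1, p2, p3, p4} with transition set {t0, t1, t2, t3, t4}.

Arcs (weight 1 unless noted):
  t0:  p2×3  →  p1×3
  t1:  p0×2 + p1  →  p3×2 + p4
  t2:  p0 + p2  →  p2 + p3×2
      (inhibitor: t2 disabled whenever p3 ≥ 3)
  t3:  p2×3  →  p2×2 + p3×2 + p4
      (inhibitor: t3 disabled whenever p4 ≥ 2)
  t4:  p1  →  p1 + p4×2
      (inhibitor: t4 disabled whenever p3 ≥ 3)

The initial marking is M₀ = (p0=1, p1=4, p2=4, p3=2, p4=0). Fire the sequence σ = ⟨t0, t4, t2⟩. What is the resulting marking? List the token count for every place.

(p0=0, p1=7, p2=1, p3=4, p4=2)

step 1: fire t0:  (p0=1, p1=4, p2=4, p3=2, p4=0) → (p0=1, p1=7, p2=1, p3=2, p4=0)
step 2: fire t4:  (p0=1, p1=7, p2=1, p3=2, p4=0) → (p0=1, p1=7, p2=1, p3=2, p4=2)
step 3: fire t2:  (p0=1, p1=7, p2=1, p3=2, p4=2) → (p0=0, p1=7, p2=1, p3=4, p4=2)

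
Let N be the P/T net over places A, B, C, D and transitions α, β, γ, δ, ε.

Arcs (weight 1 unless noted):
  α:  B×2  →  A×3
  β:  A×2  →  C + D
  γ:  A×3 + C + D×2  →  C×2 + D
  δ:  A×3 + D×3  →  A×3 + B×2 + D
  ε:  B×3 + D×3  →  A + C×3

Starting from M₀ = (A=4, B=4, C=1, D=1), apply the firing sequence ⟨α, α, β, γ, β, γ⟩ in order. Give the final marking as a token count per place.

(A=0, B=0, C=5, D=1)

step 1: fire α:  (A=4, B=4, C=1, D=1) → (A=7, B=2, C=1, D=1)
step 2: fire α:  (A=7, B=2, C=1, D=1) → (A=10, B=0, C=1, D=1)
step 3: fire β:  (A=10, B=0, C=1, D=1) → (A=8, B=0, C=2, D=2)
step 4: fire γ:  (A=8, B=0, C=2, D=2) → (A=5, B=0, C=3, D=1)
step 5: fire β:  (A=5, B=0, C=3, D=1) → (A=3, B=0, C=4, D=2)
step 6: fire γ:  (A=3, B=0, C=4, D=2) → (A=0, B=0, C=5, D=1)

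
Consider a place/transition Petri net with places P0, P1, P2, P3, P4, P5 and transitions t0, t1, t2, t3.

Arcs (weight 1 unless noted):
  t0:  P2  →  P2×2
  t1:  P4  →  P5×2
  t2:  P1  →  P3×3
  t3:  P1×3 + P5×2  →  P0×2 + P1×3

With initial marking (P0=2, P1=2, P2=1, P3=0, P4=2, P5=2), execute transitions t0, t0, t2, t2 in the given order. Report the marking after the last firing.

step 1: fire t0:  (P0=2, P1=2, P2=1, P3=0, P4=2, P5=2) → (P0=2, P1=2, P2=2, P3=0, P4=2, P5=2)
step 2: fire t0:  (P0=2, P1=2, P2=2, P3=0, P4=2, P5=2) → (P0=2, P1=2, P2=3, P3=0, P4=2, P5=2)
step 3: fire t2:  (P0=2, P1=2, P2=3, P3=0, P4=2, P5=2) → (P0=2, P1=1, P2=3, P3=3, P4=2, P5=2)
step 4: fire t2:  (P0=2, P1=1, P2=3, P3=3, P4=2, P5=2) → (P0=2, P1=0, P2=3, P3=6, P4=2, P5=2)

(P0=2, P1=0, P2=3, P3=6, P4=2, P5=2)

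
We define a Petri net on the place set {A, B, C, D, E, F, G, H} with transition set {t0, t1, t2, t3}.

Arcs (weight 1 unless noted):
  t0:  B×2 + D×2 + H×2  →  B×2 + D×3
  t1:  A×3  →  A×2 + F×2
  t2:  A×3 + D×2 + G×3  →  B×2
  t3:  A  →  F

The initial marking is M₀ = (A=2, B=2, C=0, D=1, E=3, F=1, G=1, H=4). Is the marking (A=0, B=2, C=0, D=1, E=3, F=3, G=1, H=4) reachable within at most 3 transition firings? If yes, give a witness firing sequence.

step 1: fire t3:  (A=2, B=2, C=0, D=1, E=3, F=1, G=1, H=4) → (A=1, B=2, C=0, D=1, E=3, F=2, G=1, H=4)
step 2: fire t3:  (A=1, B=2, C=0, D=1, E=3, F=2, G=1, H=4) → (A=0, B=2, C=0, D=1, E=3, F=3, G=1, H=4)

YES — reachable via ⟨t3, t3⟩ (2 firings)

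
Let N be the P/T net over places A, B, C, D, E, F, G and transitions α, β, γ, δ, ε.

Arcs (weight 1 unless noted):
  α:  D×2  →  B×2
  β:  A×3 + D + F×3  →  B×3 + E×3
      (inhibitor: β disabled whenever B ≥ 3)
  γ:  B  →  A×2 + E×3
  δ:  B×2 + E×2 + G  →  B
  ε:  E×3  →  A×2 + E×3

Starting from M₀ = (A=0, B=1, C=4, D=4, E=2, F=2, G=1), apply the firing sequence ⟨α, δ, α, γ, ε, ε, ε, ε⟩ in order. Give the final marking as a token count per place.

step 1: fire α:  (A=0, B=1, C=4, D=4, E=2, F=2, G=1) → (A=0, B=3, C=4, D=2, E=2, F=2, G=1)
step 2: fire δ:  (A=0, B=3, C=4, D=2, E=2, F=2, G=1) → (A=0, B=2, C=4, D=2, E=0, F=2, G=0)
step 3: fire α:  (A=0, B=2, C=4, D=2, E=0, F=2, G=0) → (A=0, B=4, C=4, D=0, E=0, F=2, G=0)
step 4: fire γ:  (A=0, B=4, C=4, D=0, E=0, F=2, G=0) → (A=2, B=3, C=4, D=0, E=3, F=2, G=0)
step 5: fire ε:  (A=2, B=3, C=4, D=0, E=3, F=2, G=0) → (A=4, B=3, C=4, D=0, E=3, F=2, G=0)
step 6: fire ε:  (A=4, B=3, C=4, D=0, E=3, F=2, G=0) → (A=6, B=3, C=4, D=0, E=3, F=2, G=0)
step 7: fire ε:  (A=6, B=3, C=4, D=0, E=3, F=2, G=0) → (A=8, B=3, C=4, D=0, E=3, F=2, G=0)
step 8: fire ε:  (A=8, B=3, C=4, D=0, E=3, F=2, G=0) → (A=10, B=3, C=4, D=0, E=3, F=2, G=0)

(A=10, B=3, C=4, D=0, E=3, F=2, G=0)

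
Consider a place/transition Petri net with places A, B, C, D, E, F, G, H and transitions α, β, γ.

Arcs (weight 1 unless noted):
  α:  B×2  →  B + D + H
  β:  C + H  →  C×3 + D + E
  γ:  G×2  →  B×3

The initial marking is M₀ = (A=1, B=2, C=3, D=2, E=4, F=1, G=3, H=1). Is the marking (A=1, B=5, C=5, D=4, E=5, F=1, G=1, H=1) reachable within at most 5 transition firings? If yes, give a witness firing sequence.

depth 0: 1 marking
depth 1: 4 markings reached so far
depth 2: 7 markings reached so far
depth 3: 10 markings reached so far
depth 4: 13 markings reached so far
depth 5: 16 markings reached so far
target is not among the 16 markings reachable within 5 steps

NO — not reachable within 5 firings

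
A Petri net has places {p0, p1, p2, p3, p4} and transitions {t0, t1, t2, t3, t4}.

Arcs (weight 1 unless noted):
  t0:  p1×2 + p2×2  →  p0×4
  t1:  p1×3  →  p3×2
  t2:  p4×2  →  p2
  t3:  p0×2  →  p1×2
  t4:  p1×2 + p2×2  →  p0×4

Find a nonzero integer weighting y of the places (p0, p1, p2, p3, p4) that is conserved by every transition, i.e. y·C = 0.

y = (p0:2, p1:2, p2:2, p3:3, p4:1)

Incidence matrix C (rows=places, cols=transitions):
       t0   t1   t2   t3   t4
   p0   4    0    0   -2    4
   p1  -2   -3    0    2   -2
   p2  -2    0    1    0   -2
   p3   0    2    0    0    0
   p4   0    0   -2    0    0

Candidate y = [2, 2, 2, 3, 1]; check y·C column-wise:
  col t0: 2·4 + 2·-2 + 2·-2 + 3·0 + 1·0 = 0
  col t1: 2·0 + 2·-3 + 2·0 + 3·2 + 1·0 = 0
  col t2: 2·0 + 2·0 + 2·1 + 3·0 + 1·-2 = 0
  col t3: 2·-2 + 2·2 + 2·0 + 3·0 + 1·0 = 0
  col t4: 2·4 + 2·-2 + 2·-2 + 3·0 + 1·0 = 0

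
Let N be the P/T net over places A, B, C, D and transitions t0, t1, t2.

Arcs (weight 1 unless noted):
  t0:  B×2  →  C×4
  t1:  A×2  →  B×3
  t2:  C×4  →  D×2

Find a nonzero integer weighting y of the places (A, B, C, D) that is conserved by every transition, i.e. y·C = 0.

y = (A:3, B:2, C:1, D:2)

Incidence matrix C (rows=places, cols=transitions):
       t0   t1   t2
    A   0   -2    0
    B  -2    3    0
    C   4    0   -4
    D   0    0    2

Candidate y = [3, 2, 1, 2]; check y·C column-wise:
  col t0: 3·0 + 2·-2 + 1·4 + 2·0 = 0
  col t1: 3·-2 + 2·3 + 1·0 + 2·0 = 0
  col t2: 3·0 + 2·0 + 1·-4 + 2·2 = 0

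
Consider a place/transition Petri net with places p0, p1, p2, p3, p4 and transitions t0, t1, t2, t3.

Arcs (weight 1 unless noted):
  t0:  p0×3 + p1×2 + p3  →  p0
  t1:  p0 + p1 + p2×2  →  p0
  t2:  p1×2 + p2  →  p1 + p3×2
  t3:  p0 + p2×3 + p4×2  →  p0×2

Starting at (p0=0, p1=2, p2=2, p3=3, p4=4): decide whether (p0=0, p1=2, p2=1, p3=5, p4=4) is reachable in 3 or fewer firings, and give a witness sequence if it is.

depth 0: 1 marking
depth 1: 2 markings reached so far
depth 2: 2 markings reached so far
(frontier empty at depth 2; search complete)
target is not among the 2 markings reachable within 3 steps

NO — not reachable within 3 firings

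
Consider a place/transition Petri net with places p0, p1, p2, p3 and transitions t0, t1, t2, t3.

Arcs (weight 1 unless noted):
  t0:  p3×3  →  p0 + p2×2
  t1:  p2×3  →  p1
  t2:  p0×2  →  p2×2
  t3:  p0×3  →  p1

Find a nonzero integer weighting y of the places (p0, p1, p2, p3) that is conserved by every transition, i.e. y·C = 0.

Incidence matrix C (rows=places, cols=transitions):
       t0   t1   t2   t3
   p0   1    0   -2   -3
   p1   0    1    0    1
   p2   2   -3    2    0
   p3  -3    0    0    0

Candidate y = [1, 3, 1, 1]; check y·C column-wise:
  col t0: 1·1 + 3·0 + 1·2 + 1·-3 = 0
  col t1: 1·0 + 3·1 + 1·-3 + 1·0 = 0
  col t2: 1·-2 + 3·0 + 1·2 + 1·0 = 0
  col t3: 1·-3 + 3·1 + 1·0 + 1·0 = 0

y = (p0:1, p1:3, p2:1, p3:1)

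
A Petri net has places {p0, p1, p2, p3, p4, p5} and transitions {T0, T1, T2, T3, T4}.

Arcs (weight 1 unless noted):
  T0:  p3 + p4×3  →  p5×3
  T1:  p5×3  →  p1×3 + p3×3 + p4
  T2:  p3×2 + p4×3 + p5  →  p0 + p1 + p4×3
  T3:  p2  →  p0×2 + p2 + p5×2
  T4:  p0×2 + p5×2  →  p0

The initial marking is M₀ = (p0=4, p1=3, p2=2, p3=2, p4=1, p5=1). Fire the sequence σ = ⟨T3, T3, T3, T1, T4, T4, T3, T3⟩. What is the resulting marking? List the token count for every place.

(p0=12, p1=6, p2=2, p3=5, p4=2, p5=4)

step 1: fire T3:  (p0=4, p1=3, p2=2, p3=2, p4=1, p5=1) → (p0=6, p1=3, p2=2, p3=2, p4=1, p5=3)
step 2: fire T3:  (p0=6, p1=3, p2=2, p3=2, p4=1, p5=3) → (p0=8, p1=3, p2=2, p3=2, p4=1, p5=5)
step 3: fire T3:  (p0=8, p1=3, p2=2, p3=2, p4=1, p5=5) → (p0=10, p1=3, p2=2, p3=2, p4=1, p5=7)
step 4: fire T1:  (p0=10, p1=3, p2=2, p3=2, p4=1, p5=7) → (p0=10, p1=6, p2=2, p3=5, p4=2, p5=4)
step 5: fire T4:  (p0=10, p1=6, p2=2, p3=5, p4=2, p5=4) → (p0=9, p1=6, p2=2, p3=5, p4=2, p5=2)
step 6: fire T4:  (p0=9, p1=6, p2=2, p3=5, p4=2, p5=2) → (p0=8, p1=6, p2=2, p3=5, p4=2, p5=0)
step 7: fire T3:  (p0=8, p1=6, p2=2, p3=5, p4=2, p5=0) → (p0=10, p1=6, p2=2, p3=5, p4=2, p5=2)
step 8: fire T3:  (p0=10, p1=6, p2=2, p3=5, p4=2, p5=2) → (p0=12, p1=6, p2=2, p3=5, p4=2, p5=4)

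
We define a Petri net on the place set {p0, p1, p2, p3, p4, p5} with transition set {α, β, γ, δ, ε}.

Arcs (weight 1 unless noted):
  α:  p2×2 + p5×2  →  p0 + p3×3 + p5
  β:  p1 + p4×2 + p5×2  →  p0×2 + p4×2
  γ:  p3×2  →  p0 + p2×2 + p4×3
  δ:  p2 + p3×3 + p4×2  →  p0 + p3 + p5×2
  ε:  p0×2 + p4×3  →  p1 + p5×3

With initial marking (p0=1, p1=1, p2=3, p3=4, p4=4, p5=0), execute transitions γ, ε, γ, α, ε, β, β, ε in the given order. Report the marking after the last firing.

(p0=2, p1=2, p2=5, p3=3, p4=1, p5=4)

step 1: fire γ:  (p0=1, p1=1, p2=3, p3=4, p4=4, p5=0) → (p0=2, p1=1, p2=5, p3=2, p4=7, p5=0)
step 2: fire ε:  (p0=2, p1=1, p2=5, p3=2, p4=7, p5=0) → (p0=0, p1=2, p2=5, p3=2, p4=4, p5=3)
step 3: fire γ:  (p0=0, p1=2, p2=5, p3=2, p4=4, p5=3) → (p0=1, p1=2, p2=7, p3=0, p4=7, p5=3)
step 4: fire α:  (p0=1, p1=2, p2=7, p3=0, p4=7, p5=3) → (p0=2, p1=2, p2=5, p3=3, p4=7, p5=2)
step 5: fire ε:  (p0=2, p1=2, p2=5, p3=3, p4=7, p5=2) → (p0=0, p1=3, p2=5, p3=3, p4=4, p5=5)
step 6: fire β:  (p0=0, p1=3, p2=5, p3=3, p4=4, p5=5) → (p0=2, p1=2, p2=5, p3=3, p4=4, p5=3)
step 7: fire β:  (p0=2, p1=2, p2=5, p3=3, p4=4, p5=3) → (p0=4, p1=1, p2=5, p3=3, p4=4, p5=1)
step 8: fire ε:  (p0=4, p1=1, p2=5, p3=3, p4=4, p5=1) → (p0=2, p1=2, p2=5, p3=3, p4=1, p5=4)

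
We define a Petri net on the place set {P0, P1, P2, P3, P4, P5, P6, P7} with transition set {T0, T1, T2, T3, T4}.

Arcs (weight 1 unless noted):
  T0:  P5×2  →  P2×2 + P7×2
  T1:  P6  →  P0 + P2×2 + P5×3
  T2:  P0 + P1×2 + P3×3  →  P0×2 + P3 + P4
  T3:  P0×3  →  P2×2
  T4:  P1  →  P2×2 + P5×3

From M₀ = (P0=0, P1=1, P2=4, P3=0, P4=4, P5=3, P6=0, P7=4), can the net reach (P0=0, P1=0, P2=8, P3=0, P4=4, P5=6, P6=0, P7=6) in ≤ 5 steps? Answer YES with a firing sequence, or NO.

NO — not reachable within 5 firings

depth 0: 1 marking
depth 1: 3 markings reached so far
depth 2: 4 markings reached so far
depth 3: 5 markings reached so far
depth 4: 6 markings reached so far
depth 5: 6 markings reached so far
(frontier empty at depth 5; search complete)
target is not among the 6 markings reachable within 5 steps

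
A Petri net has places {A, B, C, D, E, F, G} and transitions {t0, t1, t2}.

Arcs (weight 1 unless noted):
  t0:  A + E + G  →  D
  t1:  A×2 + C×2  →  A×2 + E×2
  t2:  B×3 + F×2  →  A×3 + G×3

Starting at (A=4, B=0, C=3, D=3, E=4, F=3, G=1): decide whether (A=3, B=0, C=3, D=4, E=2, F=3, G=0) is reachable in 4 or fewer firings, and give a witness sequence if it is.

NO — not reachable within 4 firings

depth 0: 1 marking
depth 1: 3 markings reached so far
depth 2: 4 markings reached so far
depth 3: 4 markings reached so far
(frontier empty at depth 3; search complete)
target is not among the 4 markings reachable within 4 steps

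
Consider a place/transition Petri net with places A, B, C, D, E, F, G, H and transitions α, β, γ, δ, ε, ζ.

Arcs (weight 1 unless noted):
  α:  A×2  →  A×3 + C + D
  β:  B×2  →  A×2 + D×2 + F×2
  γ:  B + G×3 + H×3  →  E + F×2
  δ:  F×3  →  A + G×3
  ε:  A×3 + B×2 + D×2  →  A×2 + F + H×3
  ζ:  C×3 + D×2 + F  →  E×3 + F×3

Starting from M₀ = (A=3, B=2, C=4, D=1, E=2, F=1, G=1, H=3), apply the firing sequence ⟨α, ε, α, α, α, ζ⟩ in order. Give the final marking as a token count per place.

step 1: fire α:  (A=3, B=2, C=4, D=1, E=2, F=1, G=1, H=3) → (A=4, B=2, C=5, D=2, E=2, F=1, G=1, H=3)
step 2: fire ε:  (A=4, B=2, C=5, D=2, E=2, F=1, G=1, H=3) → (A=3, B=0, C=5, D=0, E=2, F=2, G=1, H=6)
step 3: fire α:  (A=3, B=0, C=5, D=0, E=2, F=2, G=1, H=6) → (A=4, B=0, C=6, D=1, E=2, F=2, G=1, H=6)
step 4: fire α:  (A=4, B=0, C=6, D=1, E=2, F=2, G=1, H=6) → (A=5, B=0, C=7, D=2, E=2, F=2, G=1, H=6)
step 5: fire α:  (A=5, B=0, C=7, D=2, E=2, F=2, G=1, H=6) → (A=6, B=0, C=8, D=3, E=2, F=2, G=1, H=6)
step 6: fire ζ:  (A=6, B=0, C=8, D=3, E=2, F=2, G=1, H=6) → (A=6, B=0, C=5, D=1, E=5, F=4, G=1, H=6)

(A=6, B=0, C=5, D=1, E=5, F=4, G=1, H=6)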